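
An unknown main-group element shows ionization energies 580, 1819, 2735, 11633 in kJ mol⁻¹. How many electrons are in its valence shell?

3

Look for the largest jump between consecutive ionization energies: IE4/IE3 ≈ 4.3, far larger than any earlier ratio.
That jump marks the point where a core electron is being removed. So the atom has 3 valence electrons.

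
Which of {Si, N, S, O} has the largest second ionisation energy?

O

After 1 electron has been removed, what remains? Si⁺ still has 3 valence electrons; N⁺ still has 4 valence electrons; S⁺ still has 5 valence electrons; O⁺ still has 5 valence electrons.
All are still removing valence electrons, so compare the +1 ions as you would atoms: IE_2 generally rises across a period (higher Z_eff) and falls down a group (larger shell), subject to the usual subshell exceptions.
Valence configurations: Si⁺ [Ne]3s²3p¹, N⁺ [He]2s²2p², S⁺ [Ne]3s²3p³, O⁺ [He]2s²2p³.
The numbers (kJ/mol): Si 1577, N 2856, S 2252, O 3388.
Putting it together, IE_2: Si < S < N < O.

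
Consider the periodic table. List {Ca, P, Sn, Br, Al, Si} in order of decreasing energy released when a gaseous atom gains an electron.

Al is in period 3, group 13; Si is in period 3, group 14; P is in period 3, group 15; Ca is in period 4, group 2; Br is in period 4, group 17; Sn is in period 5, group 14.
EA tends to increase across a period and decrease down a group, though the pattern is less regular than for IE or radius.
Here both period and group differ, so the two effects have to be weighed against each other.
Al > Ca: both effects reinforce here, so Al is clearly the higher of the two.
P > Al: both are in period 3; the period trend gives P the larger value.
Sn > P: this pair runs against the simple trend — see the exception note.
Si > Sn: they share group 14; the group trend gives Si the larger value.
Br > Si: period and group pull opposite ways; the across-period shift dominates (325 vs 134 kJ/mol).
Note the exception: Sn has a higher electron affinity than P, contrary to the simple trend — adding an electron to P's half-filled np³ subshell costs electron-pairing energy.
Note the exception: Si has a higher electron affinity than P, contrary to the simple trend — adding an electron to P's half-filled 3p³ is unfavourable, so Si (3p²) has the more exothermic EA.
For reference (kJ/mol): Al 42, Si 134, P 72, Ca 2, Br 325, Sn 107.
So from highest to lowest: Br > Si > Sn > P > Al > Ca.

Br > Si > Sn > P > Al > Ca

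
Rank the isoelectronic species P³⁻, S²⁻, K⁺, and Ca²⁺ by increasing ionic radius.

Ca²⁺ < K⁺ < S²⁻ < P³⁻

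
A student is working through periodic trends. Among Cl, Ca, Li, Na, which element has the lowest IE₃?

Cl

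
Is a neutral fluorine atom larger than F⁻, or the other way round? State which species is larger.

Forming F⁻ adds 1 electron to F. More electron–electron repulsion in the same shell, with unchanged nuclear charge, lets the cloud expand.
An anion is larger than its parent atom: F⁻ > F.

F⁻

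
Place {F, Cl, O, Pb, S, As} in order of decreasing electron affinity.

Cl > F > S > O > As > Pb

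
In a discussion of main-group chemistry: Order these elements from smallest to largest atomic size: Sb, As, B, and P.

B < P < As < Sb

Across a period the added protons contract the valence shell; down a group each new principal shell makes the atom larger.
Here both period and group differ, so the two effects have to be weighed against each other.
P > B: period and group pull opposite ways; the down-group shift dominates (111 vs 85 pm).
As > P: they share group 15; the group trend gives As the larger value.
Sb > As: they share group 15; the group trend gives Sb the larger value.
For reference (pm): B 85, P 111, As 121, Sb 140.
So from smallest to largest: B < P < As < Sb.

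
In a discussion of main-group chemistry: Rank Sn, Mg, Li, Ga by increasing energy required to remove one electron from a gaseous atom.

Li < Ga < Sn < Mg

Li is in period 2, group 1; Mg is in period 3, group 2; Ga is in period 4, group 13; Sn is in period 5, group 14.
Across a period the outer electron is held more tightly (higher IE₁); down a group it sits in a higher shell, more shielded, and comes off more easily.
A diagonal step moves right (one effect) and down (the opposite effect) at once.
Ga > Li: period and group pull opposite ways; the across-period shift dominates (579 vs 520 kJ/mol).
Sn > Ga: the two effects oppose for this pair; the across-period effect wins (709 vs 579 kJ/mol).
Mg > Sn: period and group pull opposite ways; the down-group shift dominates (738 vs 709 kJ/mol).
Tabulated first ionization energy (kJ/mol): Li 520, Mg 738, Ga 579, Sn 709.
So from lowest to highest: Li < Ga < Sn < Mg.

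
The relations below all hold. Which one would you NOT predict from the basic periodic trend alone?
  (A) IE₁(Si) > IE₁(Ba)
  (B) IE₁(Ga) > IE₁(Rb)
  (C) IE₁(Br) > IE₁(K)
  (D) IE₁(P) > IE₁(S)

(D)

The general trend: first ionisation energy increases across a period and decreases down a group.
(A) Si (period 3, group 14) vs Ba (period 6, group 2): the stated order agrees with the simple trend.
(B) Ga (period 4, group 13) vs Rb (period 5, group 1): the stated order agrees with the simple trend.
(C) Br (period 4, group 17) vs K (period 4, group 1): the stated order agrees with the simple trend.
(D) P (period 3, group 15) vs S (period 3, group 16): the stated order contradicts the simple trend.
The exception is (D): S (3p⁴) ionizes more easily than half-filled P (3p³) because the paired 3p electron in S is pushed out by e⁻–e⁻ repulsion.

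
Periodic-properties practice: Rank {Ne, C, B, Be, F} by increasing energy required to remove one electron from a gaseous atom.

Removing the outermost electron gets harder across a period and easier down a group.
All lie in period 2; the across-period trend (first ionization energy increases left to right) applies, with the exception below.
Note the exception: Be has a higher first ionization energy than B, contrary to the simple trend — removing B's lone 2p electron is easier than breaking Be's filled 2s².
Approximate values (kJ/mol): Be 900, B 801, C 1086, F 1681, Ne 2081.
So from lowest to highest: B < Be < C < F < Ne.

B < Be < C < F < Ne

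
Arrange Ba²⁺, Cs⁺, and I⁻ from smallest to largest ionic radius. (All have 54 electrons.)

Ba²⁺ < Cs⁺ < I⁻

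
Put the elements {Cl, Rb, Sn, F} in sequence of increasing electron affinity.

Rb < Sn < F < Cl

EA tends to increase across a period and decrease down a group, though the pattern is less regular than for IE or radius.
Here both period and group differ, so the two effects have to be weighed against each other.
Sn > Rb: Sn lies to the right of Rb in period 5, so the across-period effect alone puts Sn higher.
F > Sn: both effects reinforce here, so F is clearly the higher of the two.
Cl > F: this pair runs against the simple trend — see the exception note.
Note the exception: Cl has a higher electron affinity than F, contrary to the simple trend — F's small 2p subshell makes the incoming electron feel strong e⁻–e⁻ repulsion, so Cl actually releases more energy on gaining an electron.
Tabulated electron affinity (kJ/mol): F 328, Cl 349, Rb 47, Sn 107.
So from lowest to highest: Rb < Sn < F < Cl.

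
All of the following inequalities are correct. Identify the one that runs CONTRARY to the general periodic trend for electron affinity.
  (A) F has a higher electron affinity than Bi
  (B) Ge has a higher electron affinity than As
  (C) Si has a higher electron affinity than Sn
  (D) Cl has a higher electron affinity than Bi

(B)

The general trend: electron affinity increases across a period and decreases down a group.
(A) F (period 2, group 17) vs Bi (period 6, group 15): the stated order agrees with the simple trend.
(B) Ge (period 4, group 14) vs As (period 4, group 15): the stated order contradicts the simple trend.
(C) Si (period 3, group 14) vs Sn (period 5, group 14): the stated order agrees with the simple trend.
(D) Cl (period 3, group 17) vs Bi (period 6, group 15): the stated order agrees with the simple trend.
The exception is (B): adding an electron to As's half-filled 4p³ is unfavourable, so Ge (4p²) has the more exothermic EA.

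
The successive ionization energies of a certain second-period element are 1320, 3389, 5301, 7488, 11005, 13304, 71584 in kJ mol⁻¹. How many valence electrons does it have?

Look for the largest jump between consecutive ionization energies: IE7/IE6 ≈ 5.4, far larger than any earlier ratio.
That jump marks the point where a core electron is being removed. So the atom has 6 valence electrons.

6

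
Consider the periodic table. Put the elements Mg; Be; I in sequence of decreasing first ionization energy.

I > Be > Mg

Be is in period 2, group 2; Mg is in period 3, group 2; I is in period 5, group 17.
Across a period the outer electron is held more tightly (higher IE₁); down a group it sits in a higher shell, more shielded, and comes off more easily.
These span different periods and groups, so the two trends combine.
Be > Mg: Be sits above Mg in group 2, so the down-group effect alone puts Be higher.
I > Be: the two effects oppose for this pair; the across-period effect wins (1008 vs 900 kJ/mol).
Approximate values (kJ/mol): Be 900, Mg 738, I 1008.
So from highest to lowest: I > Be > Mg.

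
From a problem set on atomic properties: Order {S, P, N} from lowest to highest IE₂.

P < S < N

After 1 electron has been removed, what remains? S⁺ still has 5 valence electrons; P⁺ still has 4 valence electrons; N⁺ still has 4 valence electrons.
All are still removing valence electrons, so compare the +1 ions as you would atoms: IE_2 generally rises across a period (higher Z_eff) and falls down a group (larger shell), subject to the usual subshell exceptions.
Valence configurations: S⁺ [Ne]3s²3p³, P⁺ [Ne]3s²3p², N⁺ [He]2s²2p².
Approximate IE_2 values (kJ/mol): S 2252, P 1907, N 2856.
So the second ionization energies run P < S < N.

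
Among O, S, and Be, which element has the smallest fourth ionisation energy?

S

After 3 electrons have been removed, what remains? O³⁺ still has 3 valence electrons; S³⁺ still has 3 valence electrons; Be³⁺ is already 1 electron into the core.
Core electrons are held far more tightly than valence electrons, so Be tops the IE_4 order.
Valence configurations: O³⁺ [He]2s²2p¹, S³⁺ [Ne]3s²3p¹.
Tabulated IE_4 (kJ/mol): O 7469, S 4556, Be 21007.
Putting it together, IE_4: S < O < Be.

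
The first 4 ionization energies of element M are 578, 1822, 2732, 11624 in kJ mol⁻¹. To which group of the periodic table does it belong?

Look for the largest jump between consecutive ionization energies: IE4/IE3 ≈ 4.3, far larger than any earlier ratio.
That jump marks the point where a core electron is being removed. So the atom has 3 valence electrons.
A main-group element with 3 valence electrons is in group 13.

Group 13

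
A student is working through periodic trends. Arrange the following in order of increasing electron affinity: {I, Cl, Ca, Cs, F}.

Ca, Cs, I, F, Cl

Electron affinity generally becomes more exothermic across a period toward the halogens and less exothermic down a group.
Here both period and group differ, so the two effects have to be weighed against each other.
Cs > Ca: this pair runs against the simple trend — see the exception note.
I > Cs: relative to Cs, both the across-period and down-group shifts push I's electron affinity up.
F > I: they share group 17; the group trend gives F the larger value.
Cl > F: this pair runs against the simple trend — see the exception note.
Note the exception: Cs has a higher electron affinity than Ca, contrary to the simple trend — adding an electron to Ca (ns²) has to open a new, higher-energy np subshell, which is unfavourable.
Note the exception: Cl has a higher electron affinity than F, contrary to the simple trend — F's small 2p subshell makes the incoming electron feel strong e⁻–e⁻ repulsion, so Cl actually releases more energy on gaining an electron.
Approximate values (kJ/mol): F 328, Cl 349, Ca 2, I 295, Cs 46.
So from lowest to highest: Ca < Cs < I < F < Cl.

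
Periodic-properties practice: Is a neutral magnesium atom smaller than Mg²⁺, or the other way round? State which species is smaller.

Forming Mg²⁺ removes 2 electrons from Mg. Fewer electrons for the same nuclear charge means less shielding and a higher Z_eff on the remaining electrons, and for main-group metals the entire outer shell is lost.
A cation is smaller than its parent atom: Mg²⁺ < Mg.

Mg²⁺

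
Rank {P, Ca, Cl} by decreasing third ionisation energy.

The third ionization energy removes an electron from the +2 ion. For each element: P²⁺ still has 3 valence electrons; Ca²⁺ is the bare [Ar] core; Cl²⁺ still has 5 valence electrons.
Breaking into a closed-shell core is much more expensive than removing a leftover valence electron — Ca has the largest IE_3 here.
Valence configurations: P²⁺ [Ne]3s²3p¹, Cl²⁺ [Ne]3s²3p³.
Tabulated IE_3 (kJ/mol): P 2914, Ca 4912, Cl 3822.
So the third ionization energies run P < Cl < Ca.

Ca, Cl, P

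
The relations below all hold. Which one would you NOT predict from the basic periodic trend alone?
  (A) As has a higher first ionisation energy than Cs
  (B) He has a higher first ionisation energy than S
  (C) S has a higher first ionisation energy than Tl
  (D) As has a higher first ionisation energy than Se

(D)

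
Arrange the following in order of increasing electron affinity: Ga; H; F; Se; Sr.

H is in period 1, group 1; F is in period 2, group 17; Ga is in period 4, group 13; Se is in period 4, group 16; Sr is in period 5, group 2.
Electron affinity generally becomes more exothermic across a period toward the halogens and less exothermic down a group.
Neither a single period nor a single group — weigh both effects.
Ga > Sr: relative to Sr, both the across-period and down-group shifts push Ga's electron affinity up.
H > Ga: period and group pull opposite ways; the down-group shift dominates (73 vs 29 kJ/mol).
Se > H: period and group pull opposite ways; the across-period shift dominates (195 vs 73 kJ/mol).
F > Se: relative to Se, both the across-period and down-group shifts push F's electron affinity up.
Approximate values (kJ/mol): H 73, F 328, Ga 29, Se 195, Sr 5.
So from lowest to highest: Sr < Ga < H < Se < F.

Sr, Ga, H, Se, F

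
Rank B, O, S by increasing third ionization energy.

S < B < O

IE_3 is the cost of taking one more electron from the +2 cation: B²⁺ still has 1 valence electron; O²⁺ still has 4 valence electrons; S²⁺ still has 4 valence electrons.
All are still removing valence electrons, so compare the +2 ions as you would atoms: IE_3 generally rises across a period (higher Z_eff) and falls down a group (larger shell), subject to the usual subshell exceptions.
Valence configurations: B²⁺ [He]2s¹, O²⁺ [He]2s²2p², S²⁺ [Ne]3s²3p².
Approximate IE_3 values (kJ/mol): B 3660, O 5300, S 3357.
Putting it together, IE_3: S < B < O.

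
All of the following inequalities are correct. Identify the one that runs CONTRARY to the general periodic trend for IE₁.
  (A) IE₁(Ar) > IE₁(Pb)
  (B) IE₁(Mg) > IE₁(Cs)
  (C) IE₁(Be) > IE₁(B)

(C)

The general trend: IE₁ increases across a period and decreases down a group.
(A) Ar (period 3, group 18) vs Pb (period 6, group 14): the stated order agrees with the simple trend.
(B) Mg (period 3, group 2) vs Cs (period 6, group 1): the stated order agrees with the simple trend.
(C) Be (period 2, group 2) vs B (period 2, group 13): the stated order contradicts the simple trend.
The exception is (C): removing B's lone 2p electron is easier than breaking Be's filled 2s².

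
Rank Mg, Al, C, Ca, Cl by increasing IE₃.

Al < Cl < C < Ca < Mg

Consider each +2 ion: Mg²⁺ is the bare [Ne] core; Al²⁺ still has 1 valence electron; C²⁺ still has 2 valence electrons; Ca²⁺ is the bare [Ar] core; Cl²⁺ still has 5 valence electrons.
Breaking into a closed-shell core is much more expensive than removing a leftover valence electron — Ca and Mg have the largest IE_3 here.
Valence configurations: Al²⁺ [Ne]3s¹, C²⁺ [He]2s², Cl²⁺ [Ne]3s²3p³.
Approximate IE_3 values (kJ/mol): Mg 7733, Al 2745, C 4620, Ca 4912, Cl 3822.
Putting it together, IE_3: Al < Cl < C < Ca < Mg.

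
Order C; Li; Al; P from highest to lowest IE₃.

Li, C, P, Al

Consider each +2 ion: C²⁺ still has 2 valence electrons; Li²⁺ is already 1 electron into the core; Al²⁺ still has 1 valence electron; P²⁺ still has 3 valence electrons.
Breaking into a closed-shell core is much more expensive than removing a leftover valence electron — Li has the largest IE_3 here.
Valence configurations: C²⁺ [He]2s², Al²⁺ [Ne]3s¹, P²⁺ [Ne]3s²3p¹.
Tabulated IE_3 (kJ/mol): C 4620, Li 11815, Al 2745, P 2914.
So the third ionization energies run Al < P < C < Li.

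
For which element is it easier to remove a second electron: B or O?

B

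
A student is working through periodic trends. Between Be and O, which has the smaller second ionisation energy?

IE_2 is the cost of taking one more electron from the +1 cation: Be⁺ still has 1 valence electron; O⁺ still has 5 valence electrons.
All are still removing valence electrons, so compare the +1 ions as you would atoms: IE_2 generally rises across a period (higher Z_eff) and falls down a group (larger shell), subject to the usual subshell exceptions.
Valence configurations: Be⁺ [He]2s¹, O⁺ [He]2s²2p³.
The numbers (kJ/mol): Be 1757, O 3388.
Overall IE_2 order: Be < O.

Be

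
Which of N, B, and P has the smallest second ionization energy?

P

Consider each +1 ion: N⁺ still has 4 valence electrons; B⁺ still has 2 valence electrons; P⁺ still has 4 valence electrons.
All are still removing valence electrons, so compare the +1 ions as you would atoms: IE_2 generally rises across a period (higher Z_eff) and falls down a group (larger shell), subject to the usual subshell exceptions.
Valence configurations: N⁺ [He]2s²2p², B⁺ [He]2s², P⁺ [Ne]3s²3p².
Approximate IE_2 values (kJ/mol): N 2856, B 2427, P 1907.
Hence IE_2: P < B < N.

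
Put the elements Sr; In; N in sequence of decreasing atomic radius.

Sr, In, N

N is in period 2, group 15; Sr is in period 5, group 2; In is in period 5, group 13.
Moving right in a period, electrons are added to the same shell under a stronger nuclear pull, so atoms get smaller; moving down, a new shell is opened and atoms get larger.
Here both period and group differ, so the two effects have to be weighed against each other.
In > N: relative to N, both the across-period and down-group shifts push In's atomic radius up.
Sr > In: both are in period 5; the period trend gives Sr the larger value.
For reference (pm): N 71, Sr 185, In 142.
So from largest to smallest: Sr > In > N.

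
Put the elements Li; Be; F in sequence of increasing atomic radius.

Atomic radius shrinks across a period as nuclear charge pulls the same shell inward, and grows down a group as new shells are added.
All lie in period 2, so atomic radius increases right to left.
So from smallest to largest: F < Be < Li.

F, Be, Li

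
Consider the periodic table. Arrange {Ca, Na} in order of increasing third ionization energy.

IE_3 is the cost of taking one more electron from the +2 cation: Ca²⁺ is the bare [Ar] core; Na²⁺ is already 1 electron into the core.
All of these are removing an electron from a noble-gas core or deeper; the smaller core (lower principal quantum number) is held far more tightly, and within a period the higher nuclear charge binds the same core more tightly.
The numbers (kJ/mol): Ca 4912, Na 6910.
Overall IE_3 order: Ca < Na.

Ca, Na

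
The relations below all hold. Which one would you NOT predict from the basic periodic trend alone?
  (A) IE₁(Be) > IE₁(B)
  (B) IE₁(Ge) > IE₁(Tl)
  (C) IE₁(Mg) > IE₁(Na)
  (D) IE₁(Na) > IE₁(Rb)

(A)

The general trend: first ionization energy increases across a period and decreases down a group.
(A) Be (period 2, group 2) vs B (period 2, group 13): the stated order contradicts the simple trend.
(B) Ge (period 4, group 14) vs Tl (period 6, group 13): the stated order agrees with the simple trend.
(C) Mg (period 3, group 2) vs Na (period 3, group 1): the stated order agrees with the simple trend.
(D) Na (period 3, group 1) vs Rb (period 5, group 1): the stated order agrees with the simple trend.
The exception is (A): removing B's lone 2p electron is easier than breaking Be's filled 2s².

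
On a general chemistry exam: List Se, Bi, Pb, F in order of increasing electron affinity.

Pb < Bi < Se < F

F is in period 2, group 17; Se is in period 4, group 16; Pb is in period 6, group 14; Bi is in period 6, group 15.
Atoms with high Z_eff and room in the valence shell (especially the halogens) have the most exothermic electron affinities.
Neither a single period nor a single group — weigh both effects.
Bi > Pb: both are in period 6; the period trend gives Bi the larger value.
Se > Bi: both effects reinforce here, so Se is clearly the higher of the two.
F > Se: both effects reinforce here, so F is clearly the higher of the two.
Approximate values (kJ/mol): F 328, Se 195, Pb 35, Bi 91.
So from lowest to highest: Pb < Bi < Se < F.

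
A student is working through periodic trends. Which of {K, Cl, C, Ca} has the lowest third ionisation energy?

IE_3 is the cost of taking one more electron from the +2 cation: K²⁺ is already 1 electron into the core; Cl²⁺ still has 5 valence electrons; C²⁺ still has 2 valence electrons; Ca²⁺ is the bare [Ar] core.
Usually core removal costs more than valence removal, but here the competition is close: a tightly held n=2 valence electron can cost more to remove than an n=3 core electron, so the actual values have to decide it.
Valence configurations: Cl²⁺ [Ne]3s²3p³, C²⁺ [He]2s².
The numbers (kJ/mol): K 4420, Cl 3822, C 4620, Ca 4912.
Putting it together, IE_3: Cl < K < C < Ca.

Cl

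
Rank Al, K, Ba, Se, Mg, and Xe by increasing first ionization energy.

Mg is in period 3, group 2; Al is in period 3, group 13; K is in period 4, group 1; Se is in period 4, group 16; Xe is in period 5, group 18; Ba is in period 6, group 2.
Across a period the outer electron is held more tightly (higher IE₁); down a group it sits in a higher shell, more shielded, and comes off more easily.
These span different periods and groups, so the two trends combine.
Ba > K: the two effects oppose for this pair; the across-period effect wins (503 vs 419 kJ/mol).
Al > Ba: both effects reinforce here, so Al is clearly the higher of the two.
Mg > Al: this pair runs against the simple trend — see the exception note.
Se > Mg: the two effects oppose for this pair; the across-period effect wins (941 vs 738 kJ/mol).
Xe > Se: the two effects oppose for this pair; the across-period effect wins (1170 vs 941 kJ/mol).
Note the exception: Mg has a higher first ionization energy than Al, contrary to the simple trend — Al's single 3p electron is easier to remove than one from Mg's filled 3s².
Tabulated first ionization energy (kJ/mol): Mg 738, Al 578, K 419, Se 941, Xe 1170, Ba 503.
So from lowest to highest: K < Ba < Al < Mg < Se < Xe.

K < Ba < Al < Mg < Se < Xe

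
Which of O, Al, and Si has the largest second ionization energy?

O

The second ionization energy removes an electron from the +1 ion. For each element: O⁺ still has 5 valence electrons; Al⁺ still has 2 valence electrons; Si⁺ still has 3 valence electrons.
All are still removing valence electrons, so compare the +1 ions as you would atoms: IE_2 generally rises across a period (higher Z_eff) and falls down a group (larger shell), subject to the usual subshell exceptions.
Valence configurations: O⁺ [He]2s²2p³, Al⁺ [Ne]3s², Si⁺ [Ne]3s²3p¹.
Si⁺ loses a lone 3p electron whereas Al⁺ must break into a filled 3s² pair, so IE_2(Al) > IE_2(Si) even though Si has the higher nuclear charge.
Approximate IE_2 values (kJ/mol): O 3388, Al 1817, Si 1577.
So the second ionization energies run Si < Al < O.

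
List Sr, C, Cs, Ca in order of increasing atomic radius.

C is in period 2, group 14; Ca is in period 4, group 2; Sr is in period 5, group 2; Cs is in period 6, group 1.
Across a period the added protons contract the valence shell; down a group each new principal shell makes the atom larger.
Here both period and group differ, so the two effects have to be weighed against each other.
Ca > C: relative to C, both the across-period and down-group shifts push Ca's atomic radius up.
Sr > Ca: they share group 2; the group trend gives Sr the larger value.
Cs > Sr: relative to Sr, both the across-period and down-group shifts push Cs's atomic radius up.
Tabulated atomic radius (pm): C 75, Ca 171, Sr 185, Cs 232.
So from smallest to largest: C < Ca < Sr < Cs.

C < Ca < Sr < Cs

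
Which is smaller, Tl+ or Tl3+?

Both ions have Z = 81 protons, but Tl3+ has lost more electrons, so its remaining electrons feel a larger effective nuclear charge per electron and are pulled in more tightly.
Higher positive charge → smaller ion, so Tl+ > Tl3+.

Tl3+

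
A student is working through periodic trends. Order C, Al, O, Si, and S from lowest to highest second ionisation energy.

Si < Al < S < C < O

After 1 electron has been removed, what remains? C⁺ still has 3 valence electrons; Al⁺ still has 2 valence electrons; O⁺ still has 5 valence electrons; Si⁺ still has 3 valence electrons; S⁺ still has 5 valence electrons.
All are still removing valence electrons, so compare the +1 ions as you would atoms: IE_2 generally rises across a period (higher Z_eff) and falls down a group (larger shell), subject to the usual subshell exceptions.
Valence configurations: C⁺ [He]2s²2p¹, Al⁺ [Ne]3s², O⁺ [He]2s²2p³, Si⁺ [Ne]3s²3p¹, S⁺ [Ne]3s²3p³.
Si⁺ loses a lone 3p electron whereas Al⁺ must break into a filled 3s² pair, so IE_2(Al) > IE_2(Si) even though Si has the higher nuclear charge.
Approximate IE_2 values (kJ/mol): C 2353, Al 1817, O 3388, Si 1577, S 2252.
So the second ionization energies run Si < Al < S < C < O.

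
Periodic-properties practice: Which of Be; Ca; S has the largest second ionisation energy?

IE_2 is the cost of taking one more electron from the +1 cation: Be⁺ still has 1 valence electron; Ca⁺ still has 1 valence electron; S⁺ still has 5 valence electrons.
All are still removing valence electrons, so compare the +1 ions as you would atoms: IE_2 generally rises across a period (higher Z_eff) and falls down a group (larger shell), subject to the usual subshell exceptions.
Valence configurations: Be⁺ [He]2s¹, Ca⁺ [Ar]4s¹, S⁺ [Ne]3s²3p³.
The numbers (kJ/mol): Be 1757, Ca 1145, S 2252.
Hence IE_2: Ca < Be < S.

S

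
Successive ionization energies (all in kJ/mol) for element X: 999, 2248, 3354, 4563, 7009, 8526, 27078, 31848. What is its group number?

Group 16

Look for the largest jump between consecutive ionization energies: IE7/IE6 ≈ 3.2, far larger than any earlier ratio.
That jump marks the point where a core electron is being removed. So the atom has 6 valence electrons.
A main-group element with 6 valence electrons is in group 16.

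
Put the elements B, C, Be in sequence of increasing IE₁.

B < Be < C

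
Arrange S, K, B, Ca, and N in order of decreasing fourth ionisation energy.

B > N > Ca > K > S

IE_4 is the cost of taking one more electron from the +3 cation: S³⁺ still has 3 valence electrons; K³⁺ is already 2 electrons into the core; B³⁺ is the bare [He] core; Ca³⁺ is already 1 electron into the core; N³⁺ still has 2 valence electrons.
Usually core removal costs more than valence removal, but here the competition is close: a tightly held n=2 valence electron can cost more to remove than an n=3 core electron, so the actual values have to decide it.
Valence configurations: S³⁺ [Ne]3s²3p¹, N³⁺ [He]2s².
Approximate IE_4 values (kJ/mol): S 4556, K 5877, B 25026, Ca 6491, N 7475.
Overall IE_4 order: S < K < Ca < N < B.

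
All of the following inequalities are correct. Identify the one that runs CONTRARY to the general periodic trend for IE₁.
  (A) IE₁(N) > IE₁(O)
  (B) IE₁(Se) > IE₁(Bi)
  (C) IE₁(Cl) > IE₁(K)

(A)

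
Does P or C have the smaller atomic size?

C

C is in period 2, group 14; P is in period 3, group 15.
Across a period the added protons contract the valence shell; down a group each new principal shell makes the atom larger.
These sit on a diagonal, where the across-period and down-group effects partly cancel.
P > C: period and group pull opposite ways; the down-group shift dominates (111 vs 75 pm).
Tabulated atomic radius (pm): C 75, P 111.
So C has the smaller atomic size (C < P).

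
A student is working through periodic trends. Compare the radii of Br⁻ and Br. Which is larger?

Forming Br⁻ adds 1 electron to Br. More electron–electron repulsion in the same shell, with unchanged nuclear charge, lets the cloud expand.
An anion is larger than its parent atom: Br⁻ > Br.

Br⁻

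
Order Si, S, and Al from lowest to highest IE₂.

Si, Al, S

The second ionization energy removes an electron from the +1 ion. For each element: Si⁺ still has 3 valence electrons; S⁺ still has 5 valence electrons; Al⁺ still has 2 valence electrons.
All are still removing valence electrons, so compare the +1 ions as you would atoms: IE_2 generally rises across a period (higher Z_eff) and falls down a group (larger shell), subject to the usual subshell exceptions.
Valence configurations: Si⁺ [Ne]3s²3p¹, S⁺ [Ne]3s²3p³, Al⁺ [Ne]3s².
Si⁺ loses a lone 3p electron whereas Al⁺ must break into a filled 3s² pair, so IE_2(Al) > IE_2(Si) even though Si has the higher nuclear charge.
Tabulated IE_2 (kJ/mol): Si 1577, S 2252, Al 1817.
So the second ionization energies run Si < Al < S.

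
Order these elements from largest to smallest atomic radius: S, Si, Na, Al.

Na > Al > Si > S

Na is in period 3, group 1; Al is in period 3, group 13; Si is in period 3, group 14; S is in period 3, group 16.
Moving right in a period, electrons are added to the same shell under a stronger nuclear pull, so atoms get smaller; moving down, a new shell is opened and atoms get larger.
All lie in period 3, so atomic radius increases right to left.
So from largest to smallest: Na > Al > Si > S.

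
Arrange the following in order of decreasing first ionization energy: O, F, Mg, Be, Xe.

F > O > Xe > Be > Mg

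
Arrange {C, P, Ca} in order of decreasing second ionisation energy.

C, P, Ca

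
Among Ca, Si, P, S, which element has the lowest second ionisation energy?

Ca

After 1 electron has been removed, what remains? Ca⁺ still has 1 valence electron; Si⁺ still has 3 valence electrons; P⁺ still has 4 valence electrons; S⁺ still has 5 valence electrons.
All are still removing valence electrons, so compare the +1 ions as you would atoms: IE_2 generally rises across a period (higher Z_eff) and falls down a group (larger shell), subject to the usual subshell exceptions.
Valence configurations: Ca⁺ [Ar]4s¹, Si⁺ [Ne]3s²3p¹, P⁺ [Ne]3s²3p², S⁺ [Ne]3s²3p³.
Approximate IE_2 values (kJ/mol): Ca 1145, Si 1577, P 1907, S 2252.
Hence IE_2: Ca < Si < P < S.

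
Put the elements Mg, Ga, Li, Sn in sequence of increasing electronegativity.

Li is in period 2, group 1; Mg is in period 3, group 2; Ga is in period 4, group 13; Sn is in period 5, group 14.
Electronegativity increases across a period and decreases down a group, tracking effective nuclear charge and atomic size.
A diagonal step moves right (one effect) and down (the opposite effect) at once.
Mg > Li: period and group pull opposite ways; the across-period shift dominates (1.31 vs 0.98).
Ga > Mg: the two effects oppose for this pair; the across-period effect wins (1.81 vs 1.31).
Sn > Ga: period and group pull opposite ways; the across-period shift dominates (1.96 vs 1.81).
For reference (Pauling): Li 0.98, Mg 1.31, Ga 1.81, Sn 1.96.
So from lowest to highest: Li < Mg < Ga < Sn.

Li < Mg < Ga < Sn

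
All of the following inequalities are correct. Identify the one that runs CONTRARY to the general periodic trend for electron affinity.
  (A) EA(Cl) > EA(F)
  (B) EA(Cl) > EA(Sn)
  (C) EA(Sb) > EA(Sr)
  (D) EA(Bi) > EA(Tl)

(A)

The general trend: electron affinity increases across a period and decreases down a group.
(A) Cl (period 3, group 17) vs F (period 2, group 17): the stated order contradicts the simple trend.
(B) Cl (period 3, group 17) vs Sn (period 5, group 14): the stated order agrees with the simple trend.
(C) Sb (period 5, group 15) vs Sr (period 5, group 2): the stated order agrees with the simple trend.
(D) Bi (period 6, group 15) vs Tl (period 6, group 13): the stated order agrees with the simple trend.
The exception is (A): F's small 2p subshell makes the incoming electron feel strong e⁻–e⁻ repulsion, so Cl actually releases more energy on gaining an electron.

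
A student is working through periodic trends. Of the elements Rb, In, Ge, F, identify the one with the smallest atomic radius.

F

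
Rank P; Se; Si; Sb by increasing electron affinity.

P < Sb < Si < Se

Si is in period 3, group 14; P is in period 3, group 15; Se is in period 4, group 16; Sb is in period 5, group 15.
Atoms with high Z_eff and room in the valence shell (especially the halogens) have the most exothermic electron affinities.
These span different periods and groups, so the two trends combine.
Sb > P: this pair runs against the simple trend — see the exception note.
Si > Sb: period and group pull opposite ways; the down-group shift dominates (134 vs 103 kJ/mol).
Se > Si: the two effects oppose for this pair; the across-period effect wins (195 vs 134 kJ/mol).
Note the exception: Sb has a higher electron affinity than P, contrary to the simple trend — both are half-filled np³, but the pairing/repulsion penalty for the added electron shrinks as the p orbitals become larger and more diffuse down the group, and for Sb that outweighs the weaker nuclear attraction.
Note the exception: Si has a higher electron affinity than P, contrary to the simple trend — adding an electron to P's half-filled 3p³ is unfavourable, so Si (3p²) has the more exothermic EA.
Tabulated electron affinity (kJ/mol): Si 134, P 72, Se 195, Sb 103.
So from lowest to highest: P < Sb < Si < Se.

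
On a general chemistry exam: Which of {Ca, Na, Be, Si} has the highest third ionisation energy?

Consider each +2 ion: Ca²⁺ is the bare [Ar] core; Na²⁺ is already 1 electron into the core; Be²⁺ is the bare [He] core; Si²⁺ still has 2 valence electrons.
Pulling an electron out of a noble-gas core costs far more than removing a remaining valence electron, so Ca, Na and Be sit at the high end of IE_3.
The numbers (kJ/mol): Ca 4912, Na 6910, Be 14849, Si 3232.
Overall IE_3 order: Si < Ca < Na < Be.

Be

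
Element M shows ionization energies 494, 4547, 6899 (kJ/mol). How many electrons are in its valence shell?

1

Look for the largest jump between consecutive ionization energies: IE2/IE1 ≈ 9.2, far larger than any earlier ratio.
That jump marks the point where a core electron is being removed. So the atom has 1 valence electron.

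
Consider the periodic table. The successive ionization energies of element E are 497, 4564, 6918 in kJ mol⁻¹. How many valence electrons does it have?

Look for the largest jump between consecutive ionization energies: IE2/IE1 ≈ 9.2, far larger than any earlier ratio.
That jump marks the point where a core electron is being removed. So the atom has 1 valence electron.

1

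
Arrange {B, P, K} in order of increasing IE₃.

After 2 electrons have been removed, what remains? B²⁺ still has 1 valence electron; P²⁺ still has 3 valence electrons; K²⁺ is already 1 electron into the core.
Core electrons are held far more tightly than valence electrons, so K tops the IE_3 order.
Valence configurations: B²⁺ [He]2s¹, P²⁺ [Ne]3s²3p¹.
Tabulated IE_3 (kJ/mol): B 3660, P 2914, K 4420.
Overall IE_3 order: P < B < K.

P < B < K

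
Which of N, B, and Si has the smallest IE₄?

Si

Consider each +3 ion: N³⁺ still has 2 valence electrons; B³⁺ is the bare [He] core; Si³⁺ still has 1 valence electron.
Pulling an electron out of a noble-gas core costs far more than removing a remaining valence electron, so B sits at the high end of IE_4.
Valence configurations: N³⁺ [He]2s², Si³⁺ [Ne]3s¹.
The numbers (kJ/mol): N 7475, B 25026, Si 4356.
Putting it together, IE_4: Si < N < B.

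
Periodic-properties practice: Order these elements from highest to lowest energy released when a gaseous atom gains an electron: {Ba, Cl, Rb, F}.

Adding an electron releases more energy for atoms nearer the top right (short of the noble gases).
Here both period and group differ, so the two effects have to be weighed against each other.
Rb > Ba: the two effects oppose for this pair; the down-group effect wins (47 vs 14 kJ/mol).
F > Rb: relative to Rb, both the across-period and down-group shifts push F's electron affinity up.
Cl > F: this pair runs against the simple trend — see the exception note.
Note the exception: Cl has a higher electron affinity than F, contrary to the simple trend — F's small 2p subshell makes the incoming electron feel strong e⁻–e⁻ repulsion, so Cl actually releases more energy on gaining an electron.
Approximate values (kJ/mol): F 328, Cl 349, Rb 47, Ba 14.
So from highest to lowest: Cl > F > Rb > Ba.

Cl > F > Rb > Ba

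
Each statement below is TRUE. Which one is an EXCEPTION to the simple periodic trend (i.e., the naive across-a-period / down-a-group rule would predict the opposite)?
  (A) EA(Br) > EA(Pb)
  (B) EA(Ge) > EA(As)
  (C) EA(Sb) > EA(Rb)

(B)

The general trend: electron affinity increases across a period and decreases down a group.
(A) Br (period 4, group 17) vs Pb (period 6, group 14): the stated order agrees with the simple trend.
(B) Ge (period 4, group 14) vs As (period 4, group 15): the stated order contradicts the simple trend.
(C) Sb (period 5, group 15) vs Rb (period 5, group 1): the stated order agrees with the simple trend.
The exception is (B): adding an electron to As's half-filled 4p³ is unfavourable, so Ge (4p²) has the more exothermic EA.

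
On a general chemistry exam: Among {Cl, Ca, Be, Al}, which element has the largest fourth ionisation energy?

Be

The fourth ionization energy removes an electron from the +3 ion. For each element: Cl³⁺ still has 4 valence electrons; Ca³⁺ is already 1 electron into the core; Be³⁺ is already 1 electron into the core; Al³⁺ is the bare [Ne] core.
Core electrons are held far more tightly than valence electrons, so Ca, Al and Be top the IE_4 order.
The numbers (kJ/mol): Cl 5159, Ca 6491, Be 21007, Al 11577.
Overall IE_4 order: Cl < Ca < Al < Be.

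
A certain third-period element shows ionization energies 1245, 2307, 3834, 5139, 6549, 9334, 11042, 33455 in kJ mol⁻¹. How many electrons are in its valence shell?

Look for the largest jump between consecutive ionization energies: IE8/IE7 ≈ 3.0, far larger than any earlier ratio.
That jump marks the point where a core electron is being removed. So the atom has 7 valence electrons.

7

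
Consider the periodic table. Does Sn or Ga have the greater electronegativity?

Smaller atoms with higher effective nuclear charge are more electronegative.
These sit on a diagonal, where the across-period and down-group effects partly cancel.
Sn > Ga: period and group pull opposite ways; the across-period shift dominates (1.96 vs 1.81).
For reference (Pauling): Ga 1.81, Sn 1.96.
So Sn has the greater electronegativity (Sn > Ga).

Sn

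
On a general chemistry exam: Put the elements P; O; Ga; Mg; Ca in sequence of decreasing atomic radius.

Atomic radius shrinks across a period as nuclear charge pulls the same shell inward, and grows down a group as new shells are added.
These span different periods and groups, so the two trends combine.
P > O: relative to O, both the across-period and down-group shifts push P's atomic radius up.
Ga > P: relative to P, both the across-period and down-group shifts push Ga's atomic radius up.
Mg > Ga: period and group pull opposite ways; the across-period shift dominates (139 vs 124 pm).
Ca > Mg: Ca sits below Mg in group 2, so the down-group effect alone puts Ca larger.
Tabulated atomic radius (pm): O 63, Mg 139, P 111, Ca 171, Ga 124.
So from largest to smallest: Ca > Mg > Ga > P > O.

Ca, Mg, Ga, P, O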